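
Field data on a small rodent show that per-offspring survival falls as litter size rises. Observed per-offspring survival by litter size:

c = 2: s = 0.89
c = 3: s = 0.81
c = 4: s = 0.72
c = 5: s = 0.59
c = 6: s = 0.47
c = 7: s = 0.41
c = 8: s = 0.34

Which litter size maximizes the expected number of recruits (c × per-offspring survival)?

5

Expected recruits = c × s(c):
  c=2: 2 × 0.89 = 1.780
  c=3: 3 × 0.81 = 2.430
  c=4: 4 × 0.72 = 2.880
  c=5: 5 × 0.59 = 2.950
  c=6: 6 × 0.47 = 2.820
  c=7: 7 × 0.41 = 2.870
  c=8: 8 × 0.34 = 2.720
Maximum at c = 5 (2.950 recruits).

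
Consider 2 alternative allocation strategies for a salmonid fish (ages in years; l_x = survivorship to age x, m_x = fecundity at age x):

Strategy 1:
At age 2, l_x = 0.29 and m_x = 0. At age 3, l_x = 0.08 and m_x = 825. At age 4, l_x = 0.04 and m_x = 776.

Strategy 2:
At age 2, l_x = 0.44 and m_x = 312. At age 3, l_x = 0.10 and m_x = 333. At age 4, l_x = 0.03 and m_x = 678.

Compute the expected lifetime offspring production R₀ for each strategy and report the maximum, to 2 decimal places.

Strategy 1: R₀ = 0.29×0 + 0.08×825 + 0.04×776 = 97.0400
Strategy 2: R₀ = 0.44×312 + 0.10×333 + 0.03×678 = 190.9200
Highest R₀: strategy 2 with 190.9200.

190.92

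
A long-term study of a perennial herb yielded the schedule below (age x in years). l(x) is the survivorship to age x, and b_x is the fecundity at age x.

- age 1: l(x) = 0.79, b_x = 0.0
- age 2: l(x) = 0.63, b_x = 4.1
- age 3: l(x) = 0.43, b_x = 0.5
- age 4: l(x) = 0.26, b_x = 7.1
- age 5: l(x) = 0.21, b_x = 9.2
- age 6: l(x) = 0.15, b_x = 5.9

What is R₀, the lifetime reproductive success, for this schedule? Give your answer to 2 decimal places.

7.46

R₀ = Σ l(x) b_x:
  age 1: 0.79 × 0.0 = 0.0000
  age 2: 0.63 × 4.1 = 2.5830
  age 3: 0.43 × 0.5 = 0.2150
  age 4: 0.26 × 7.1 = 1.8460
  age 5: 0.21 × 9.2 = 1.9320
  age 6: 0.15 × 5.9 = 0.8850
R₀ = 0.0000 + 2.5830 + 0.2150 + 1.8460 + 1.9320 + 0.8850 = 7.4610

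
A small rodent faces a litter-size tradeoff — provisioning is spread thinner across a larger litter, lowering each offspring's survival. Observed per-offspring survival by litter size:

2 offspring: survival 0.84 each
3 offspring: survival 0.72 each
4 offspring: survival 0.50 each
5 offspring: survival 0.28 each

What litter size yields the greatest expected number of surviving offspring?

Expected surviving offspring = c × s(c):
  c=2: 2 × 0.84 = 1.680
  c=3: 3 × 0.72 = 2.160
  c=4: 4 × 0.50 = 2.000
  c=5: 5 × 0.28 = 1.400
Maximum at c = 3 (2.160 surviving offspring).

3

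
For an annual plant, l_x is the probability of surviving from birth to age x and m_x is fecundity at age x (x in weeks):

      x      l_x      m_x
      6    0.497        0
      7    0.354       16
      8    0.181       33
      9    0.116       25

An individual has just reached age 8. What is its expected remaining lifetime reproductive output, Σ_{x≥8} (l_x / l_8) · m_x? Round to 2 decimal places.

l_8 = 0.181. Conditional survival from age 8 to x is l_x / l_8.
  x=8: (0.181/0.181) × 33 = 33.0000
  x=9: (0.116/0.181) × 25 = 16.0221
Sum = 33.0000 + 16.0221 = 49.0221

49.02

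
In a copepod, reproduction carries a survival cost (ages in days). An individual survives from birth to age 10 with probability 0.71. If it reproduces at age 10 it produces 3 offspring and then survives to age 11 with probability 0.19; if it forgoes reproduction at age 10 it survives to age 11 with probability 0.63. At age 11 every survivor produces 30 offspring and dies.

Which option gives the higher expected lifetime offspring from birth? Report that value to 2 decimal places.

13.42

breed at age 10: R₀ = 0.71 × (3 + 0.19 × 30) = 0.71 × 8.7000 = 6.1770
delay to age 11: R₀ = 0.71 × (0.63 × 30) = 0.71 × 18.9000 = 13.4190
Higher: delay to age 11 (13.4190).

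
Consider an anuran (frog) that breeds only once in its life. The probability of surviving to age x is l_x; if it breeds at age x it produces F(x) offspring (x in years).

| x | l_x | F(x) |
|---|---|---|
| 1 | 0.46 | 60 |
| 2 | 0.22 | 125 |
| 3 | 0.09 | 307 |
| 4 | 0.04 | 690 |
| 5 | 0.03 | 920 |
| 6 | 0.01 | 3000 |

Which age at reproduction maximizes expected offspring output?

6

Expected offspring if breeding at age x = l_x × F(x):
  age 1: 0.46 × 60 = 27.600
  age 2: 0.22 × 125 = 27.500
  age 3: 0.09 × 307 = 27.630
  age 4: 0.04 × 690 = 27.600
  age 5: 0.03 × 920 = 27.600
  age 6: 0.01 × 3000 = 30.000
Maximum at age 6 (30.000).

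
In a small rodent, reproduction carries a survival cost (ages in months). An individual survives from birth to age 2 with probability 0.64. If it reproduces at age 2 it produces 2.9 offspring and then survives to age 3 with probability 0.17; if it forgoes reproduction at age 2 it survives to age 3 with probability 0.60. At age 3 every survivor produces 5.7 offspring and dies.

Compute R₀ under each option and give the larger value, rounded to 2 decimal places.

breed at age 2: R₀ = 0.64 × (2.9 + 0.17 × 5.7) = 0.64 × 3.8690 = 2.4762
delay to age 3: R₀ = 0.64 × (0.60 × 5.7) = 0.64 × 3.4200 = 2.1888
Higher: breed at age 2 (2.4762).

2.48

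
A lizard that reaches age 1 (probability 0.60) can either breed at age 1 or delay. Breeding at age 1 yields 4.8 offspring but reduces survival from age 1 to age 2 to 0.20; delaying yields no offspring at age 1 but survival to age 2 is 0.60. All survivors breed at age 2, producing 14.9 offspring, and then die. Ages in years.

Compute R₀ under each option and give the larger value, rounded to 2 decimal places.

5.36

breed at age 1: R₀ = 0.60 × (4.8 + 0.20 × 14.9) = 0.60 × 7.7800 = 4.6680
delay to age 2: R₀ = 0.60 × (0.60 × 14.9) = 0.60 × 8.9400 = 5.3640
Higher: delay to age 2 (5.3640).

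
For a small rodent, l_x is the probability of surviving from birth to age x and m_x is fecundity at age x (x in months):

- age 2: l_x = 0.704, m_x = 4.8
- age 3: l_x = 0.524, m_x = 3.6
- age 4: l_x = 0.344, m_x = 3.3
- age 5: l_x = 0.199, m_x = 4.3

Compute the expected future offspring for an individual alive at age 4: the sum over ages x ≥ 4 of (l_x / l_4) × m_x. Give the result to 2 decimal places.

l_4 = 0.344. Conditional survival from age 4 to x is l_x / l_4.
  x=4: (0.344/0.344) × 3.3 = 3.3000
  x=5: (0.199/0.344) × 4.3 = 2.4875
Sum = 3.3000 + 2.4875 = 5.7875

5.79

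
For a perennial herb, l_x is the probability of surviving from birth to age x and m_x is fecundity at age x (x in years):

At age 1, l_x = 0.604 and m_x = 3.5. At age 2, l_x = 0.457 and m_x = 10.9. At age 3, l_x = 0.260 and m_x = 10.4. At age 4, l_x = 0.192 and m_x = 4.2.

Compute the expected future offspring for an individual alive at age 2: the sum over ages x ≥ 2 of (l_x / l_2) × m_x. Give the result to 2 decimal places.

18.58

l_2 = 0.457. Conditional survival from age 2 to x is l_x / l_2.
  x=2: (0.457/0.457) × 10.9 = 10.9000
  x=3: (0.260/0.457) × 10.4 = 5.9168
  x=4: (0.192/0.457) × 4.2 = 1.7646
Sum = 10.9000 + 5.9168 + 1.7646 = 18.5814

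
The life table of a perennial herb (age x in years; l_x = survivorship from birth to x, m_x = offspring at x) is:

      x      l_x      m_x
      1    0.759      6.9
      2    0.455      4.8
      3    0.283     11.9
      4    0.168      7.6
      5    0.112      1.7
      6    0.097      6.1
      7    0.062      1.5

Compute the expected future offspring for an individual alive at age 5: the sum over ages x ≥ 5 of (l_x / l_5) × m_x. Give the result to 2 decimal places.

l_5 = 0.112. Conditional survival from age 5 to x is l_x / l_5.
  x=5: (0.112/0.112) × 1.7 = 1.7000
  x=6: (0.097/0.112) × 6.1 = 5.2830
  x=7: (0.062/0.112) × 1.5 = 0.8304
Sum = 1.7000 + 5.2830 + 0.8304 = 7.8134

7.81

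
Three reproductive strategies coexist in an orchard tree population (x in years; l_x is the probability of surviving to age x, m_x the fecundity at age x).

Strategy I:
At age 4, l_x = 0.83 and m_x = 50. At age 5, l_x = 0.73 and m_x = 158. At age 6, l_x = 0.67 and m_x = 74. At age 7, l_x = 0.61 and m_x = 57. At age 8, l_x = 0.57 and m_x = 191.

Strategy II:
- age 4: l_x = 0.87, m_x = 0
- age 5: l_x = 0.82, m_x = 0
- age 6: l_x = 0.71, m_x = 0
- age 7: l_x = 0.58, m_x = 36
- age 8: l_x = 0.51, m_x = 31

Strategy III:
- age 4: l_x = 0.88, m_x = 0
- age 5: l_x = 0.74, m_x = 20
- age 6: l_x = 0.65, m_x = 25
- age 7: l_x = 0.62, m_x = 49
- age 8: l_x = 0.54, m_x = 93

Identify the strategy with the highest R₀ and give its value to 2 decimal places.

350.06

Strategy I: R₀ = 0.83×50 + 0.73×158 + 0.67×74 + 0.61×57 + 0.57×191 = 350.0600
Strategy II: R₀ = 0.87×0 + 0.82×0 + 0.71×0 + 0.58×36 + 0.51×31 = 36.6900
Strategy III: R₀ = 0.88×0 + 0.74×20 + 0.65×25 + 0.62×49 + 0.54×93 = 111.6500
Highest R₀: strategy I with 350.0600.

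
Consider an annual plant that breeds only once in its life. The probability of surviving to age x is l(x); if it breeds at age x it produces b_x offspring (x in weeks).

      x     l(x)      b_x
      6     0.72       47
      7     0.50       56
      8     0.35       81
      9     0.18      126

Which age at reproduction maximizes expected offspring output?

Expected offspring if breeding at age x = l(x) × b_x:
  age 6: 0.72 × 47 = 33.840
  age 7: 0.50 × 56 = 28.000
  age 8: 0.35 × 81 = 28.350
  age 9: 0.18 × 126 = 22.680
Maximum at age 6 (33.840).

6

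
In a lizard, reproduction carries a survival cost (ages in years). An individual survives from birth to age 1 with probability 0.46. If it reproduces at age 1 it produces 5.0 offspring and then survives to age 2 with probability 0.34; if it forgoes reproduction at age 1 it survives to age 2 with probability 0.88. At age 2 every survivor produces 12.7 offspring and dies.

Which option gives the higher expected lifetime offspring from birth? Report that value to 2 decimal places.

breed at age 1: R₀ = 0.46 × (5.0 + 0.34 × 12.7) = 0.46 × 9.3180 = 4.2863
delay to age 2: R₀ = 0.46 × (0.88 × 12.7) = 0.46 × 11.1760 = 5.1410
Higher: delay to age 2 (5.1410).

5.14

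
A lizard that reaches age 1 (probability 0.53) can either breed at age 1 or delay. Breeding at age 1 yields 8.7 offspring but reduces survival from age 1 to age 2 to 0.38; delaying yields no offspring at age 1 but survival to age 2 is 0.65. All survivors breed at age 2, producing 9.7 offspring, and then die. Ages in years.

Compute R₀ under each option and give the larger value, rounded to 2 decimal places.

breed at age 1: R₀ = 0.53 × (8.7 + 0.38 × 9.7) = 0.53 × 12.3860 = 6.5646
delay to age 2: R₀ = 0.53 × (0.65 × 9.7) = 0.53 × 6.3050 = 3.3417
Higher: breed at age 1 (6.5646).

6.56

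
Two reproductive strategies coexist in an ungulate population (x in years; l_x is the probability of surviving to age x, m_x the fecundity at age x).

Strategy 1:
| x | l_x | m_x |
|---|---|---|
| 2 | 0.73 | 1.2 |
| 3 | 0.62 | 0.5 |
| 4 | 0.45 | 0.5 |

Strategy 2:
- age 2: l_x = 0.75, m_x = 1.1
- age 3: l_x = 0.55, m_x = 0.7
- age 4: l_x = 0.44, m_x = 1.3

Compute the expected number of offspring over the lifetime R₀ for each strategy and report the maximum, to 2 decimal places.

Strategy 1: R₀ = 0.73×1.2 + 0.62×0.5 + 0.45×0.5 = 1.4110
Strategy 2: R₀ = 0.75×1.1 + 0.55×0.7 + 0.44×1.3 = 1.7820
Highest R₀: strategy 2 with 1.7820.

1.78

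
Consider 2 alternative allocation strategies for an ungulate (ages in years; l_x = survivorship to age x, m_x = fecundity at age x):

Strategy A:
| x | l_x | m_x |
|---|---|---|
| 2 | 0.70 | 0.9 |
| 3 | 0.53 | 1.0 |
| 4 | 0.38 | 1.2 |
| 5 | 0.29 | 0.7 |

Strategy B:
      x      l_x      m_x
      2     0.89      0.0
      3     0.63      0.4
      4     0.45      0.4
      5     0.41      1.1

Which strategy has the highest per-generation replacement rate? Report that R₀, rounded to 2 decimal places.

Strategy A: R₀ = 0.70×0.9 + 0.53×1.0 + 0.38×1.2 + 0.29×0.7 = 1.8190
Strategy B: R₀ = 0.89×0.0 + 0.63×0.4 + 0.45×0.4 + 0.41×1.1 = 0.8830
Highest R₀: strategy A with 1.8190.

1.82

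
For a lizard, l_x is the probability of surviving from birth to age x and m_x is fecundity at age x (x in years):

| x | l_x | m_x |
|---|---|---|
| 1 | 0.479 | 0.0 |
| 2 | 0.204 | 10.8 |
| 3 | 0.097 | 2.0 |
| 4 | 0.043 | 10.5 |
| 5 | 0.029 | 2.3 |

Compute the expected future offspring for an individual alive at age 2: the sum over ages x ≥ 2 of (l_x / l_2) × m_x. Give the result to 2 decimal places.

14.29

l_2 = 0.204. Conditional survival from age 2 to x is l_x / l_2.
  x=2: (0.204/0.204) × 10.8 = 10.8000
  x=3: (0.097/0.204) × 2.0 = 0.9510
  x=4: (0.043/0.204) × 10.5 = 2.2132
  x=5: (0.029/0.204) × 2.3 = 0.3270
Sum = 10.8000 + 0.9510 + 2.2132 + 0.3270 = 14.2912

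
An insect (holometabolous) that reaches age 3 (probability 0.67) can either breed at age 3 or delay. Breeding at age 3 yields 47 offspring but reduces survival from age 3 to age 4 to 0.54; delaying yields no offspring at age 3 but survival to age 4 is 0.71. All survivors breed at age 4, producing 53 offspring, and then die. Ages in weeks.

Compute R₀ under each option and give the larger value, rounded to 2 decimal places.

breed at age 3: R₀ = 0.67 × (47 + 0.54 × 53) = 0.67 × 75.6200 = 50.6654
delay to age 4: R₀ = 0.67 × (0.71 × 53) = 0.67 × 37.6300 = 25.2121
Higher: breed at age 3 (50.6654).

50.67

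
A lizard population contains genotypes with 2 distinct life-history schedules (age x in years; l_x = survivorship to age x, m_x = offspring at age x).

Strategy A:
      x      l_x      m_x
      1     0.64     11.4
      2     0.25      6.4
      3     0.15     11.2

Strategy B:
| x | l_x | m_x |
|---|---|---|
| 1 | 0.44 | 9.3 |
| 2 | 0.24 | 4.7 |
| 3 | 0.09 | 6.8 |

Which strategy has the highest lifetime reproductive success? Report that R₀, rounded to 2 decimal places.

Strategy A: R₀ = 0.64×11.4 + 0.25×6.4 + 0.15×11.2 = 10.5760
Strategy B: R₀ = 0.44×9.3 + 0.24×4.7 + 0.09×6.8 = 5.8320
Highest R₀: strategy A with 10.5760.

10.58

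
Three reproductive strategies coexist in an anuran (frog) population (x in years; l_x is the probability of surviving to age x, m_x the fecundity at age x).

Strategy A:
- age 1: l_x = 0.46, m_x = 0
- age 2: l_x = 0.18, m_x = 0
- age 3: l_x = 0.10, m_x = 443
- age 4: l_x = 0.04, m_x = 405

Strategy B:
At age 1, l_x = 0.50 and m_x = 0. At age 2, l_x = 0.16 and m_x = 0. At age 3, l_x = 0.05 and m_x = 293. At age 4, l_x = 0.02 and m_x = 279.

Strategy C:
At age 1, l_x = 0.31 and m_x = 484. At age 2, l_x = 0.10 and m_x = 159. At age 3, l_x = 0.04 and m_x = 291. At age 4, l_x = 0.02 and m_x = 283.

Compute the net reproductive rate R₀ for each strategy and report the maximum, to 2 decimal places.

Strategy A: R₀ = 0.46×0 + 0.18×0 + 0.10×443 + 0.04×405 = 60.5000
Strategy B: R₀ = 0.50×0 + 0.16×0 + 0.05×293 + 0.02×279 = 20.2300
Strategy C: R₀ = 0.31×484 + 0.10×159 + 0.04×291 + 0.02×283 = 183.2400
Highest R₀: strategy C with 183.2400.

183.24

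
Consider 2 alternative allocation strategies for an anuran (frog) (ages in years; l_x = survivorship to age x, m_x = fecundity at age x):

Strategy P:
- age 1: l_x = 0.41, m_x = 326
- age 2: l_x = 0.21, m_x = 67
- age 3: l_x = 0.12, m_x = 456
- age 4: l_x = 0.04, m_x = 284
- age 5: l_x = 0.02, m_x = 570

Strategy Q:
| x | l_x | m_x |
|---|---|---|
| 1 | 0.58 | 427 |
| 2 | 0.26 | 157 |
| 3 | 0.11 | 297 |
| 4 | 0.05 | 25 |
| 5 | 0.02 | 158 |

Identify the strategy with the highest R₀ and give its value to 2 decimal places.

325.56

Strategy P: R₀ = 0.41×326 + 0.21×67 + 0.12×456 + 0.04×284 + 0.02×570 = 225.2100
Strategy Q: R₀ = 0.58×427 + 0.26×157 + 0.11×297 + 0.05×25 + 0.02×158 = 325.5600
Highest R₀: strategy Q with 325.5600.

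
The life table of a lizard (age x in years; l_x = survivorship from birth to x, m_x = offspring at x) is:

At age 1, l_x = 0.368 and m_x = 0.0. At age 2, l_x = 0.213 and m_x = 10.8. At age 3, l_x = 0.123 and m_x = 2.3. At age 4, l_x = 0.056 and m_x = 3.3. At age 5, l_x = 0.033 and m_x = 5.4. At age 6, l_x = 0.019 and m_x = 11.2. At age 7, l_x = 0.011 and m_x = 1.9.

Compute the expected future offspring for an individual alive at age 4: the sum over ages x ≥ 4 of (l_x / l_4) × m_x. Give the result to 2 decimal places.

10.66

l_4 = 0.056. Conditional survival from age 4 to x is l_x / l_4.
  x=4: (0.056/0.056) × 3.3 = 3.3000
  x=5: (0.033/0.056) × 5.4 = 3.1821
  x=6: (0.019/0.056) × 11.2 = 3.8000
  x=7: (0.011/0.056) × 1.9 = 0.3732
Sum = 3.3000 + 3.1821 + 3.8000 + 0.3732 = 10.6554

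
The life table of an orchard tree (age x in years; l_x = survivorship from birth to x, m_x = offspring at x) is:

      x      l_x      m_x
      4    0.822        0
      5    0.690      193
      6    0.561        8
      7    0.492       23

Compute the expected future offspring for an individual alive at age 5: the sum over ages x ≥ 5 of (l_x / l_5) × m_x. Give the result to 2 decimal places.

215.90

l_5 = 0.690. Conditional survival from age 5 to x is l_x / l_5.
  x=5: (0.690/0.690) × 193 = 193.0000
  x=6: (0.561/0.690) × 8 = 6.5043
  x=7: (0.492/0.690) × 23 = 16.4000
Sum = 193.0000 + 6.5043 + 16.4000 = 215.9043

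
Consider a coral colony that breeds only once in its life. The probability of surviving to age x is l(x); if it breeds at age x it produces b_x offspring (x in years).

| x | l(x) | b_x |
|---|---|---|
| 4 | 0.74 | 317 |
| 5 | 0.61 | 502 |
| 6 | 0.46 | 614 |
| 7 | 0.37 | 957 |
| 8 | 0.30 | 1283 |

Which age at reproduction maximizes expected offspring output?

8

Expected offspring if breeding at age x = l(x) × b_x:
  age 4: 0.74 × 317 = 234.580
  age 5: 0.61 × 502 = 306.220
  age 6: 0.46 × 614 = 282.440
  age 7: 0.37 × 957 = 354.090
  age 8: 0.30 × 1283 = 384.900
Maximum at age 8 (384.900).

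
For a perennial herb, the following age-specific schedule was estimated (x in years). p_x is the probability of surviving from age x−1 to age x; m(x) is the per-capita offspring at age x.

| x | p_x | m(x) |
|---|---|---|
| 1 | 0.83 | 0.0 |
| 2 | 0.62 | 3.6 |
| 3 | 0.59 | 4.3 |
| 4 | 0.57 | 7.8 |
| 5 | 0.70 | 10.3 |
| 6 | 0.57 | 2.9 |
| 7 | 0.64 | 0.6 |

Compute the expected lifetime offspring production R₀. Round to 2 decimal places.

Survivorship from birth: l_x = p_1·p_2·…·p_x.
  l_1 = 0.83000
  l_2 = 0.51460
  l_3 = 0.30361
  l_4 = 0.17306
  l_5 = 0.12114
  l_6 = 0.06905
  l_7 = 0.04419
R₀ = Σ l_x m(x):
  age 1: 0.83000 × 0.0 = 0.0000
  age 2: 0.51460 × 3.6 = 1.8526
  age 3: 0.30361 × 4.3 = 1.3055
  age 4: 0.17306 × 7.8 = 1.3499
  age 5: 0.12114 × 10.3 = 1.2477
  age 6: 0.06905 × 2.9 = 0.2002
  age 7: 0.04419 × 0.6 = 0.0265
R₀ = 0.0000 + 1.8526 + 1.3055 + 1.3499 + 1.2477 + 0.2002 + 0.0265 = 5.9825

5.98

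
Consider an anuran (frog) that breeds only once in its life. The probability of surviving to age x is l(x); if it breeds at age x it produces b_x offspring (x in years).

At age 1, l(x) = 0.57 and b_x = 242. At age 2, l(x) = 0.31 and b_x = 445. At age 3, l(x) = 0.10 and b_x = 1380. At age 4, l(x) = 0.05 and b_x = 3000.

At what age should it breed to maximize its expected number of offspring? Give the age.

4

Expected offspring if breeding at age x = l(x) × b_x:
  age 1: 0.57 × 242 = 137.940
  age 2: 0.31 × 445 = 137.950
  age 3: 0.10 × 1380 = 138.000
  age 4: 0.05 × 3000 = 150.000
Maximum at age 4 (150.000).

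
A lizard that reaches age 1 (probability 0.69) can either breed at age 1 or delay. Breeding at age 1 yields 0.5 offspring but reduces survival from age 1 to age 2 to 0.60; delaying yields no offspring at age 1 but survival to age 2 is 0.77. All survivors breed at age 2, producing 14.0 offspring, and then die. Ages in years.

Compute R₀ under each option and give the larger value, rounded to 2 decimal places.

7.44

breed at age 1: R₀ = 0.69 × (0.5 + 0.60 × 14.0) = 0.69 × 8.9000 = 6.1410
delay to age 2: R₀ = 0.69 × (0.77 × 14.0) = 0.69 × 10.7800 = 7.4382
Higher: delay to age 2 (7.4382).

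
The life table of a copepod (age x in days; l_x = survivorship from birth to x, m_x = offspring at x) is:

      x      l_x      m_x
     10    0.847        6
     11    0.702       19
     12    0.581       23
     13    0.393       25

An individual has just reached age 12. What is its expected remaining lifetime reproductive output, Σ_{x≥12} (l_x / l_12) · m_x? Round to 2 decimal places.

39.91

l_12 = 0.581. Conditional survival from age 12 to x is l_x / l_12.
  x=12: (0.581/0.581) × 23 = 23.0000
  x=13: (0.393/0.581) × 25 = 16.9105
Sum = 23.0000 + 16.9105 = 39.9105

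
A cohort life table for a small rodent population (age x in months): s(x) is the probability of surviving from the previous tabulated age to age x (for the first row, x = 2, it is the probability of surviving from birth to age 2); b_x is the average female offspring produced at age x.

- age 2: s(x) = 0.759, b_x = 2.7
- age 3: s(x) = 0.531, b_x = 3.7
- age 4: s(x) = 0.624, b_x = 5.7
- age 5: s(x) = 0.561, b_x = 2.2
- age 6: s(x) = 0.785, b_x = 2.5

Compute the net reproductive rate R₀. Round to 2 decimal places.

5.56

Survivorship from birth: l_x = s_2·s_3·…·s_x.
  l_2 = 0.75900
  l_3 = 0.40303
  l_4 = 0.25149
  l_5 = 0.14109
  l_6 = 0.11075
R₀ = Σ l_x b_x:
  age 2: 0.75900 × 2.7 = 2.0493
  age 3: 0.40303 × 3.7 = 1.4912
  age 4: 0.25149 × 5.7 = 1.4335
  age 5: 0.14109 × 2.2 = 0.3104
  age 6: 0.11075 × 2.5 = 0.2769
R₀ = 2.0493 + 1.4912 + 1.4335 + 0.3104 + 0.2769 = 5.5613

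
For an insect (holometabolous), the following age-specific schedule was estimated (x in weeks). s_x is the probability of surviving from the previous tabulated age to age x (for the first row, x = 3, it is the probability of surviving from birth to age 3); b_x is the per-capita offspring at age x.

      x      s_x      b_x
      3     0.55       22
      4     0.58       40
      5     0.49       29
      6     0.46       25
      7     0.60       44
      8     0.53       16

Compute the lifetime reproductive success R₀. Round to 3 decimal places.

Survivorship from birth: l_x = s_3·s_4·…·s_x.
  l_3 = 0.55000
  l_4 = 0.31900
  l_5 = 0.15631
  l_6 = 0.07190
  l_7 = 0.04314
  l_8 = 0.02287
R₀ = Σ l_x b_x:
  age 3: 0.55000 × 22 = 12.1000
  age 4: 0.31900 × 40 = 12.7600
  age 5: 0.15631 × 29 = 4.5330
  age 6: 0.07190 × 25 = 1.7975
  age 7: 0.04314 × 44 = 1.8982
  age 8: 0.02287 × 16 = 0.3659
R₀ = 12.1000 + 12.7600 + 4.5330 + 1.7975 + 1.8982 + 0.3659 = 33.4546

33.455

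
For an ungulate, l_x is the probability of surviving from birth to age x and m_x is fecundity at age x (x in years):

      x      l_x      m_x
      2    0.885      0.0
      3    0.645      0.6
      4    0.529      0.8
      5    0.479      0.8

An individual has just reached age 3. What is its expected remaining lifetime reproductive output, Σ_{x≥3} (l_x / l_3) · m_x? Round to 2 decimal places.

1.85

l_3 = 0.645. Conditional survival from age 3 to x is l_x / l_3.
  x=3: (0.645/0.645) × 0.6 = 0.6000
  x=4: (0.529/0.645) × 0.8 = 0.6561
  x=5: (0.479/0.645) × 0.8 = 0.5941
Sum = 0.6000 + 0.6561 + 0.5941 = 1.8502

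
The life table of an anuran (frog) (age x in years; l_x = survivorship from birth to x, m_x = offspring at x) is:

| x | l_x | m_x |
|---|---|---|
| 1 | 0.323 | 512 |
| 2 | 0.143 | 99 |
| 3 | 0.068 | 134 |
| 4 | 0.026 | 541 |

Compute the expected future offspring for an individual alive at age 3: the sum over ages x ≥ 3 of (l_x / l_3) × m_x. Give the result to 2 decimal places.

l_3 = 0.068. Conditional survival from age 3 to x is l_x / l_3.
  x=3: (0.068/0.068) × 134 = 134.0000
  x=4: (0.026/0.068) × 541 = 206.8529
Sum = 134.0000 + 206.8529 = 340.8529

340.85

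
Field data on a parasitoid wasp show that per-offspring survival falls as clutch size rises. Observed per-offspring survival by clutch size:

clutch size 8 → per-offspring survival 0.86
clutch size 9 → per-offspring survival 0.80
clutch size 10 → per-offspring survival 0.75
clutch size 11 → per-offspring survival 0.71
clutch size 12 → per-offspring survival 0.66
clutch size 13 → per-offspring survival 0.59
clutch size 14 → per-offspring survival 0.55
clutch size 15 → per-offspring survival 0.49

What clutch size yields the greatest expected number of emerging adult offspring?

Expected emerging adult offspring = c × s(c):
  c=8: 8 × 0.86 = 6.880
  c=9: 9 × 0.80 = 7.200
  c=10: 10 × 0.75 = 7.500
  c=11: 11 × 0.71 = 7.810
  c=12: 12 × 0.66 = 7.920
  c=13: 13 × 0.59 = 7.670
  c=14: 14 × 0.55 = 7.700
  c=15: 15 × 0.49 = 7.350
Maximum at c = 12 (7.920 emerging adult offspring).

12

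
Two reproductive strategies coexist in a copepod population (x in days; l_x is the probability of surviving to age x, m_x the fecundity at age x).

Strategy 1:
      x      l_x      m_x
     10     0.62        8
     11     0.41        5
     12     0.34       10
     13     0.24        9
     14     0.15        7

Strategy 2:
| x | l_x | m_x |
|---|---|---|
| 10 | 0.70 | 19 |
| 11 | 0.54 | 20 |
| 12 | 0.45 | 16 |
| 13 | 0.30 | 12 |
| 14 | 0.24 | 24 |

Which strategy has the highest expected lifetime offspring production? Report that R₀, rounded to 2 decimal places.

40.66

Strategy 1: R₀ = 0.62×8 + 0.41×5 + 0.34×10 + 0.24×9 + 0.15×7 = 13.6200
Strategy 2: R₀ = 0.70×19 + 0.54×20 + 0.45×16 + 0.30×12 + 0.24×24 = 40.6600
Highest R₀: strategy 2 with 40.6600.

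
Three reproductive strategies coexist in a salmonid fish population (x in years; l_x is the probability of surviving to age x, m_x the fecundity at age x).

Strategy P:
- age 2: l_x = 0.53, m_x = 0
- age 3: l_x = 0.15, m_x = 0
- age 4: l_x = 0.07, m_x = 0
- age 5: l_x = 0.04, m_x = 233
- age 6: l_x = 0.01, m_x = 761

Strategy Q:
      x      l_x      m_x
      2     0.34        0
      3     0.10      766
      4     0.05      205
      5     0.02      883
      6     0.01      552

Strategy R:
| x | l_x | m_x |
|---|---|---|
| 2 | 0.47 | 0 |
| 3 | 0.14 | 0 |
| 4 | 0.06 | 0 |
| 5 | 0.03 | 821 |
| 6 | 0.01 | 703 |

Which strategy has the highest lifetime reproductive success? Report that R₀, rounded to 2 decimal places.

110.03

Strategy P: R₀ = 0.53×0 + 0.15×0 + 0.07×0 + 0.04×233 + 0.01×761 = 16.9300
Strategy Q: R₀ = 0.34×0 + 0.10×766 + 0.05×205 + 0.02×883 + 0.01×552 = 110.0300
Strategy R: R₀ = 0.47×0 + 0.14×0 + 0.06×0 + 0.03×821 + 0.01×703 = 31.6600
Highest R₀: strategy Q with 110.0300.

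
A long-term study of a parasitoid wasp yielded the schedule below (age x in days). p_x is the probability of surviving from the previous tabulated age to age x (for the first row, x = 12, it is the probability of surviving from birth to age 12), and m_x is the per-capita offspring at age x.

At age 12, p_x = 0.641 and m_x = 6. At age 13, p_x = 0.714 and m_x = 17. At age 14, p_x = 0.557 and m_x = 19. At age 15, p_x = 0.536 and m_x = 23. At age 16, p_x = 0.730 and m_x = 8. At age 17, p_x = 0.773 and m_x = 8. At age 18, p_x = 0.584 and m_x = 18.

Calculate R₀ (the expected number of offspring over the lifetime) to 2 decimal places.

Survivorship from birth: l_x = p_12·p_13·…·p_x.
  l_12 = 0.64100
  l_13 = 0.45767
  l_14 = 0.25492
  l_15 = 0.13664
  l_16 = 0.09975
  l_17 = 0.07710
  l_18 = 0.04503
R₀ = Σ l_x m_x:
  age 12: 0.64100 × 6 = 3.8460
  age 13: 0.45767 × 17 = 7.7804
  age 14: 0.25492 × 19 = 4.8435
  age 15: 0.13664 × 23 = 3.1427
  age 16: 0.09975 × 8 = 0.7980
  age 17: 0.07710 × 8 = 0.6168
  age 18: 0.04503 × 18 = 0.8105
R₀ = 3.8460 + 7.7804 + 4.8435 + 3.1427 + 0.7980 + 0.6168 + 0.8105 = 21.8379

21.84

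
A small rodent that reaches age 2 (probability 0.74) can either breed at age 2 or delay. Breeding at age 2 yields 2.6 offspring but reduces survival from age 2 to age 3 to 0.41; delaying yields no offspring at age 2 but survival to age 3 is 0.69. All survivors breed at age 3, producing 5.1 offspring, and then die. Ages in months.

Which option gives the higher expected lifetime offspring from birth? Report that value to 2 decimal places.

breed at age 2: R₀ = 0.74 × (2.6 + 0.41 × 5.1) = 0.74 × 4.6910 = 3.4713
delay to age 3: R₀ = 0.74 × (0.69 × 5.1) = 0.74 × 3.5190 = 2.6041
Higher: breed at age 2 (3.4713).

3.47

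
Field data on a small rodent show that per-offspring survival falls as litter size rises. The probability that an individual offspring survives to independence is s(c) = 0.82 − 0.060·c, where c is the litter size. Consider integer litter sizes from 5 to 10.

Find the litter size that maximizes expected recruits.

7

Expected recruits = c × s(c):
  c=5: 5 × 0.520 = 2.600
  c=6: 6 × 0.460 = 2.760
  c=7: 7 × 0.400 = 2.800
  c=8: 8 × 0.340 = 2.720
  c=9: 9 × 0.280 = 2.520
  c=10: 10 × 0.220 = 2.200
Maximum at c = 7 (2.800 recruits).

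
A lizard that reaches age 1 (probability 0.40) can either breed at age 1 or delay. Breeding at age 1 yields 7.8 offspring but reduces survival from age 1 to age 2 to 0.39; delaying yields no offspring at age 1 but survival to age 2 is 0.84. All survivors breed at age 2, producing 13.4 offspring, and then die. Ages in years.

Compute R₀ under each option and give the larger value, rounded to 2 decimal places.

breed at age 1: R₀ = 0.40 × (7.8 + 0.39 × 13.4) = 0.40 × 13.0260 = 5.2104
delay to age 2: R₀ = 0.40 × (0.84 × 13.4) = 0.40 × 11.2560 = 4.5024
Higher: breed at age 1 (5.2104).

5.21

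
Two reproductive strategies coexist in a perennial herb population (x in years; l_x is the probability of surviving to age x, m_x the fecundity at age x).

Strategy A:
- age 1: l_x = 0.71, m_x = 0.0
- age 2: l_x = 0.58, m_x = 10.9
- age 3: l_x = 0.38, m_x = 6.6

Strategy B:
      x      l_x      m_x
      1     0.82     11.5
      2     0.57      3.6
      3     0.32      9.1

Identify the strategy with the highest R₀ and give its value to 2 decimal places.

Strategy A: R₀ = 0.71×0.0 + 0.58×10.9 + 0.38×6.6 = 8.8300
Strategy B: R₀ = 0.82×11.5 + 0.57×3.6 + 0.32×9.1 = 14.3940
Highest R₀: strategy B with 14.3940.

14.39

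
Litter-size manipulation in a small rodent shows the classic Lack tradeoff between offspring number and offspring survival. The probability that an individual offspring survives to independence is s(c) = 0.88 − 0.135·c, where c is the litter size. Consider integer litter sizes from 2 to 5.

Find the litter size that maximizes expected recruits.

Expected recruits = c × s(c):
  c=2: 2 × 0.610 = 1.220
  c=3: 3 × 0.475 = 1.425
  c=4: 4 × 0.340 = 1.360
  c=5: 5 × 0.205 = 1.025
Maximum at c = 3 (1.425 recruits).

3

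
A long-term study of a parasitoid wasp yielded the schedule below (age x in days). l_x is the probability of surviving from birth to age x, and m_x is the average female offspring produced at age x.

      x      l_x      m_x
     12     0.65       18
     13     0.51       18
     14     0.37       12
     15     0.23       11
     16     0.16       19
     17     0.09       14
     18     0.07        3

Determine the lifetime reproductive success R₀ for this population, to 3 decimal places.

32.360

R₀ = Σ l_x m_x:
  age 12: 0.65 × 18 = 11.7000
  age 13: 0.51 × 18 = 9.1800
  age 14: 0.37 × 12 = 4.4400
  age 15: 0.23 × 11 = 2.5300
  age 16: 0.16 × 19 = 3.0400
  age 17: 0.09 × 14 = 1.2600
  age 18: 0.07 × 3 = 0.2100
R₀ = 11.7000 + 9.1800 + 4.4400 + 2.5300 + 3.0400 + 1.2600 + 0.2100 = 32.3600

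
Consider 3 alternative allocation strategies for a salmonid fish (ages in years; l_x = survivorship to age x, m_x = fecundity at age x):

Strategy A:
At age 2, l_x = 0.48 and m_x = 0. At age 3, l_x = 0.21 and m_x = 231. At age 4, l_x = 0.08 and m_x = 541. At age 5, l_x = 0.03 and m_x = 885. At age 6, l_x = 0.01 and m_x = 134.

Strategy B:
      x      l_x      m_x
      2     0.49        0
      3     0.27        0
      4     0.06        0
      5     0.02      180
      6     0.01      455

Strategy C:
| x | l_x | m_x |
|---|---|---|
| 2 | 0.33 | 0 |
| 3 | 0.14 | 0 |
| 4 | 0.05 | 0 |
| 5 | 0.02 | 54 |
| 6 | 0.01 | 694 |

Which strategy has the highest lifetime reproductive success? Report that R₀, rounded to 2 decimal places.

119.68

Strategy A: R₀ = 0.48×0 + 0.21×231 + 0.08×541 + 0.03×885 + 0.01×134 = 119.6800
Strategy B: R₀ = 0.49×0 + 0.27×0 + 0.06×0 + 0.02×180 + 0.01×455 = 8.1500
Strategy C: R₀ = 0.33×0 + 0.14×0 + 0.05×0 + 0.02×54 + 0.01×694 = 8.0200
Highest R₀: strategy A with 119.6800.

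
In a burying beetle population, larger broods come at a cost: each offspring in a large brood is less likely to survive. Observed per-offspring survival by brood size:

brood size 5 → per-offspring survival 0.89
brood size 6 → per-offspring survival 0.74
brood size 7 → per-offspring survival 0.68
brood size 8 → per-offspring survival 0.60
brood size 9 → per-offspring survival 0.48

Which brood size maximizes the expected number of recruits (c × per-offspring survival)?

Expected recruits = c × s(c):
  c=5: 5 × 0.89 = 4.450
  c=6: 6 × 0.74 = 4.440
  c=7: 7 × 0.68 = 4.760
  c=8: 8 × 0.60 = 4.800
  c=9: 9 × 0.48 = 4.320
Maximum at c = 8 (4.800 recruits).

8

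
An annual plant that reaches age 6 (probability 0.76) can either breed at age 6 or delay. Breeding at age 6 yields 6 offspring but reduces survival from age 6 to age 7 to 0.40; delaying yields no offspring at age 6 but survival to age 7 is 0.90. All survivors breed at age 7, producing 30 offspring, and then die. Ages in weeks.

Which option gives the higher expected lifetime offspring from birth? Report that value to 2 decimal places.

20.52

breed at age 6: R₀ = 0.76 × (6 + 0.40 × 30) = 0.76 × 18.0000 = 13.6800
delay to age 7: R₀ = 0.76 × (0.90 × 30) = 0.76 × 27.0000 = 20.5200
Higher: delay to age 7 (20.5200).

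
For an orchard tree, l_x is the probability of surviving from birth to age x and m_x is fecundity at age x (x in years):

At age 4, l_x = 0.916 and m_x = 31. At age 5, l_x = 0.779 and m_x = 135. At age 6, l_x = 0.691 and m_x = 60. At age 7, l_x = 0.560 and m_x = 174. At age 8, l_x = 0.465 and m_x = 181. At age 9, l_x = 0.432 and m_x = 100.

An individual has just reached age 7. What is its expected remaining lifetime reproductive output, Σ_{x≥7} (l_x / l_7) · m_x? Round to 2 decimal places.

l_7 = 0.560. Conditional survival from age 7 to x is l_x / l_7.
  x=7: (0.560/0.560) × 174 = 174.0000
  x=8: (0.465/0.560) × 181 = 150.2946
  x=9: (0.432/0.560) × 100 = 77.1429
Sum = 174.0000 + 150.2946 + 77.1429 = 401.4375

401.44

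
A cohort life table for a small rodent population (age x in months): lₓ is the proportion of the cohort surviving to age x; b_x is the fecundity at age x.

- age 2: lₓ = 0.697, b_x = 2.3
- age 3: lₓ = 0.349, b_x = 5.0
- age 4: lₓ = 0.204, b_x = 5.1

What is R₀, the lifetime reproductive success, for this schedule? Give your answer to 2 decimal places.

4.39

R₀ = Σ lₓ b_x:
  age 2: 0.697 × 2.3 = 1.6031
  age 3: 0.349 × 5.0 = 1.7450
  age 4: 0.204 × 5.1 = 1.0404
R₀ = 1.6031 + 1.7450 + 1.0404 = 4.3885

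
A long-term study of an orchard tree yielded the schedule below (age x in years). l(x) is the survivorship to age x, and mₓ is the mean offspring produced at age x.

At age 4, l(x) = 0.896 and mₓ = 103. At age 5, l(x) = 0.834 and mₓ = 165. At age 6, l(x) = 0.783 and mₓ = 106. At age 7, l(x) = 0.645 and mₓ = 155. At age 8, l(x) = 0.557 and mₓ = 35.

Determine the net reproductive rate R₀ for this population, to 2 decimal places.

432.37

R₀ = Σ l(x) mₓ:
  age 4: 0.896 × 103 = 92.2880
  age 5: 0.834 × 165 = 137.6100
  age 6: 0.783 × 106 = 82.9980
  age 7: 0.645 × 155 = 99.9750
  age 8: 0.557 × 35 = 19.4950
R₀ = 92.2880 + 137.6100 + 82.9980 + 99.9750 + 19.4950 = 432.3660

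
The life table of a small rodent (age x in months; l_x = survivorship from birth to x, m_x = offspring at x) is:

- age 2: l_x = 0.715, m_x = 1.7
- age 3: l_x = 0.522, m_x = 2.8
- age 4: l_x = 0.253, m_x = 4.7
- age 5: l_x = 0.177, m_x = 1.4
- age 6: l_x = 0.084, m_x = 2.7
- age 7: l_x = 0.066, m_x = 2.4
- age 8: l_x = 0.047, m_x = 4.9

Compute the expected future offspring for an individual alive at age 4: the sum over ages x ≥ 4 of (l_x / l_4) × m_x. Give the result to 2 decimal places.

l_4 = 0.253. Conditional survival from age 4 to x is l_x / l_4.
  x=4: (0.253/0.253) × 4.7 = 4.7000
  x=5: (0.177/0.253) × 1.4 = 0.9794
  x=6: (0.084/0.253) × 2.7 = 0.8964
  x=7: (0.066/0.253) × 2.4 = 0.6261
  x=8: (0.047/0.253) × 4.9 = 0.9103
Sum = 4.7000 + 0.9794 + 0.8964 + 0.6261 + 0.9103 = 8.1123

8.11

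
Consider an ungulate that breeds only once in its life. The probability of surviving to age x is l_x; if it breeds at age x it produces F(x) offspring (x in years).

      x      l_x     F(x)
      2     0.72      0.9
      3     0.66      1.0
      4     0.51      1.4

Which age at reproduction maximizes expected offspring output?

4

Expected offspring if breeding at age x = l_x × F(x):
  age 2: 0.72 × 0.9 = 0.648
  age 3: 0.66 × 1.0 = 0.660
  age 4: 0.51 × 1.4 = 0.714
Maximum at age 4 (0.714).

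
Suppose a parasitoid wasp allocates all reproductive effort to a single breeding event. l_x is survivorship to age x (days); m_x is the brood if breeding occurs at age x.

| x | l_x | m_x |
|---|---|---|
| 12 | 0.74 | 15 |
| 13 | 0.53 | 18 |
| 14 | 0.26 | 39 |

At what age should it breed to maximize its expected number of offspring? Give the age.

Expected offspring if breeding at age x = l_x × m_x:
  age 12: 0.74 × 15 = 11.100
  age 13: 0.53 × 18 = 9.540
  age 14: 0.26 × 39 = 10.140
Maximum at age 12 (11.100).

12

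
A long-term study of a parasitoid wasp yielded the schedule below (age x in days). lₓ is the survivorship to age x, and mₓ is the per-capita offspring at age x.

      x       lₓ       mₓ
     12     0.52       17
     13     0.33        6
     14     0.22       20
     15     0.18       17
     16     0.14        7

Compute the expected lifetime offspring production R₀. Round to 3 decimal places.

19.260

R₀ = Σ lₓ mₓ:
  age 12: 0.52 × 17 = 8.8400
  age 13: 0.33 × 6 = 1.9800
  age 14: 0.22 × 20 = 4.4000
  age 15: 0.18 × 17 = 3.0600
  age 16: 0.14 × 7 = 0.9800
R₀ = 8.8400 + 1.9800 + 4.4000 + 3.0600 + 0.9800 = 19.2600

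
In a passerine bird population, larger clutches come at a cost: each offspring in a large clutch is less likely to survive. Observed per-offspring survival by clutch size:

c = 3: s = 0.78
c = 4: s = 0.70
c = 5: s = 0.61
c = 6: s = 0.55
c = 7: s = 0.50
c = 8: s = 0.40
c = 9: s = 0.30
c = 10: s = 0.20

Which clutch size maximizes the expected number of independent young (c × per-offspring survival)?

Expected independent young = c × s(c):
  c=3: 3 × 0.78 = 2.340
  c=4: 4 × 0.70 = 2.800
  c=5: 5 × 0.61 = 3.050
  c=6: 6 × 0.55 = 3.300
  c=7: 7 × 0.50 = 3.500
  c=8: 8 × 0.40 = 3.200
  c=9: 9 × 0.30 = 2.700
  c=10: 10 × 0.20 = 2.000
Maximum at c = 7 (3.500 independent young).

7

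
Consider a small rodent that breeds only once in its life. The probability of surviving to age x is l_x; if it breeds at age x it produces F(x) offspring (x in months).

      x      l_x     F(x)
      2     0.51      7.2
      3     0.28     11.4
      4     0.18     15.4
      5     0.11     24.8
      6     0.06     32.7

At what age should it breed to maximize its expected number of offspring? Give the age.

Expected offspring if breeding at age x = l_x × F(x):
  age 2: 0.51 × 7.2 = 3.672
  age 3: 0.28 × 11.4 = 3.192
  age 4: 0.18 × 15.4 = 2.772
  age 5: 0.11 × 24.8 = 2.728
  age 6: 0.06 × 32.7 = 1.962
Maximum at age 2 (3.672).

2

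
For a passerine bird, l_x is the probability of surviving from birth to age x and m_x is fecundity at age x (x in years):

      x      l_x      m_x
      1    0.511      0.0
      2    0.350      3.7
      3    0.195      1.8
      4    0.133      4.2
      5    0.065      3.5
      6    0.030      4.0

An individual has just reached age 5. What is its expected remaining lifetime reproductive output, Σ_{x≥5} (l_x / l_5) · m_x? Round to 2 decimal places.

5.35

l_5 = 0.065. Conditional survival from age 5 to x is l_x / l_5.
  x=5: (0.065/0.065) × 3.5 = 3.5000
  x=6: (0.030/0.065) × 4.0 = 1.8462
Sum = 3.5000 + 1.8462 = 5.3462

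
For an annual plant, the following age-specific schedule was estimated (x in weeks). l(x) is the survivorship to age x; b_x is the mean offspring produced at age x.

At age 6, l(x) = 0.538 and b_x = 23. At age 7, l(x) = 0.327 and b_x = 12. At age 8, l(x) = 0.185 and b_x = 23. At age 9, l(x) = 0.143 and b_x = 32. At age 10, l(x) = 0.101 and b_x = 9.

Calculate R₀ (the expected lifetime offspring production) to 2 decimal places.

R₀ = Σ l(x) b_x:
  age 6: 0.538 × 23 = 12.3740
  age 7: 0.327 × 12 = 3.9240
  age 8: 0.185 × 23 = 4.2550
  age 9: 0.143 × 32 = 4.5760
  age 10: 0.101 × 9 = 0.9090
R₀ = 12.3740 + 3.9240 + 4.2550 + 4.5760 + 0.9090 = 26.0380

26.04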